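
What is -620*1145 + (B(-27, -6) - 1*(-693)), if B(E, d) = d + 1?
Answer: -709212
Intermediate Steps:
B(E, d) = 1 + d
-620*1145 + (B(-27, -6) - 1*(-693)) = -620*1145 + ((1 - 6) - 1*(-693)) = -709900 + (-5 + 693) = -709900 + 688 = -709212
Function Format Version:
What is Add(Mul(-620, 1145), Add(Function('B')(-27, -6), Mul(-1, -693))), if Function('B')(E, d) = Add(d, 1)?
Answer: -709212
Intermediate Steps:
Function('B')(E, d) = Add(1, d)
Add(Mul(-620, 1145), Add(Function('B')(-27, -6), Mul(-1, -693))) = Add(Mul(-620, 1145), Add(Add(1, -6), Mul(-1, -693))) = Add(-709900, Add(-5, 693)) = Add(-709900, 688) = -709212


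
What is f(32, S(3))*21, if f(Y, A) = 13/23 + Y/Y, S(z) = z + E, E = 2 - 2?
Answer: 756/23 ≈ 32.870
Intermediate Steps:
E = 0
S(z) = z (S(z) = z + 0 = z)
f(Y, A) = 36/23 (f(Y, A) = 13*(1/23) + 1 = 13/23 + 1 = 36/23)
f(32, S(3))*21 = (36/23)*21 = 756/23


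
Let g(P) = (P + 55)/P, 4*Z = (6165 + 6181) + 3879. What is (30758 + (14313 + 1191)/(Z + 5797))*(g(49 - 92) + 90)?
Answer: 4677157836060/1694759 ≈ 2.7598e+6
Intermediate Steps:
Z = 16225/4 (Z = ((6165 + 6181) + 3879)/4 = (12346 + 3879)/4 = (¼)*16225 = 16225/4 ≈ 4056.3)
g(P) = (55 + P)/P
(30758 + (14313 + 1191)/(Z + 5797))*(g(49 - 92) + 90) = (30758 + (14313 + 1191)/(16225/4 + 5797))*((55 + (49 - 92))/(49 - 92) + 90) = (30758 + 15504/(39413/4))*((55 - 43)/(-43) + 90) = (30758 + 15504*(4/39413))*(-1/43*12 + 90) = (30758 + 62016/39413)*(-12/43 + 90) = (1212327070/39413)*(3858/43) = 4677157836060/1694759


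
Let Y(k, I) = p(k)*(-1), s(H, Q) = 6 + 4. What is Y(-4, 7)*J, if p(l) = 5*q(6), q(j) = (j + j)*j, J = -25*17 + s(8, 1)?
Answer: 149400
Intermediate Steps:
s(H, Q) = 10
J = -415 (J = -25*17 + 10 = -425 + 10 = -415)
q(j) = 2*j² (q(j) = (2*j)*j = 2*j²)
p(l) = 360 (p(l) = 5*(2*6²) = 5*(2*36) = 5*72 = 360)
Y(k, I) = -360 (Y(k, I) = 360*(-1) = -360)
Y(-4, 7)*J = -360*(-415) = 149400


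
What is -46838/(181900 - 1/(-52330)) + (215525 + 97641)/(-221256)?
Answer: -251662759447529/150435541923804 ≈ -1.6729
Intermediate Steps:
-46838/(181900 - 1/(-52330)) + (215525 + 97641)/(-221256) = -46838/(181900 - 1*(-1/52330)) + 313166*(-1/221256) = -46838/(181900 + 1/52330) - 22369/15804 = -46838/9518827001/52330 - 22369/15804 = -46838*52330/9518827001 - 22369/15804 = -2451032540/9518827001 - 22369/15804 = -251662759447529/150435541923804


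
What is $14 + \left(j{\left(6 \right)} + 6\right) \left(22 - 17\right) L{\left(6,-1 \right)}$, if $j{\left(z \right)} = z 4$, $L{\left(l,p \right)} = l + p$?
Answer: $764$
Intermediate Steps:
$j{\left(z \right)} = 4 z$
$14 + \left(j{\left(6 \right)} + 6\right) \left(22 - 17\right) L{\left(6,-1 \right)} = 14 + \left(4 \cdot 6 + 6\right) \left(22 - 17\right) \left(6 - 1\right) = 14 + \left(24 + 6\right) 5 \cdot 5 = 14 + 30 \cdot 5 \cdot 5 = 14 + 150 \cdot 5 = 14 + 750 = 764$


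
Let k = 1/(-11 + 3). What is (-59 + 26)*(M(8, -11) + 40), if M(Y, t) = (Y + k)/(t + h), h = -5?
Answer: -166881/128 ≈ -1303.8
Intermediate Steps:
k = -⅛ (k = 1/(-8) = -⅛ ≈ -0.12500)
M(Y, t) = (-⅛ + Y)/(-5 + t) (M(Y, t) = (Y - ⅛)/(t - 5) = (-⅛ + Y)/(-5 + t))
(-59 + 26)*(M(8, -11) + 40) = (-59 + 26)*((-⅛ + 8)/(-5 - 11) + 40) = -33*((63/8)/(-16) + 40) = -33*(-1/16*63/8 + 40) = -33*(-63/128 + 40) = -33*5057/128 = -166881/128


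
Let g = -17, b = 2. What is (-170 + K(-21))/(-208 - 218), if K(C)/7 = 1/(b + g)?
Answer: 2557/6390 ≈ 0.40016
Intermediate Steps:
K(C) = -7/15 (K(C) = 7/(2 - 17) = 7/(-15) = 7*(-1/15) = -7/15)
(-170 + K(-21))/(-208 - 218) = (-170 - 7/15)/(-208 - 218) = -2557/15/(-426) = -2557/15*(-1/426) = 2557/6390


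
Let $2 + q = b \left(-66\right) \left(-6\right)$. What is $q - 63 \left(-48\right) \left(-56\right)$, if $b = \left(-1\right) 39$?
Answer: $-184790$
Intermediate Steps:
$b = -39$
$q = -15446$ ($q = -2 + \left(-39\right) \left(-66\right) \left(-6\right) = -2 + 2574 \left(-6\right) = -2 - 15444 = -15446$)
$q - 63 \left(-48\right) \left(-56\right) = -15446 - 63 \left(-48\right) \left(-56\right) = -15446 - \left(-3024\right) \left(-56\right) = -15446 - 169344 = -184790$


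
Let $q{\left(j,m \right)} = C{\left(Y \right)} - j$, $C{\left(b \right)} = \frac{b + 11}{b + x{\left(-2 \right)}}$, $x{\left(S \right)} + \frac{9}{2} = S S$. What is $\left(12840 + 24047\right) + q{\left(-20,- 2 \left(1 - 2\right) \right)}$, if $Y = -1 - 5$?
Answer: $\frac{479781}{13} \approx 36906.0$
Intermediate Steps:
$x{\left(S \right)} = - \frac{9}{2} + S^{2}$ ($x{\left(S \right)} = - \frac{9}{2} + S S = - \frac{9}{2} + S^{2}$)
$Y = -6$
$C{\left(b \right)} = \frac{11 + b}{- \frac{1}{2} + b}$ ($C{\left(b \right)} = \frac{b + 11}{b - \left(\frac{9}{2} - \left(-2\right)^{2}\right)} = \frac{11 + b}{b + \left(- \frac{9}{2} + 4\right)} = \frac{11 + b}{b - \frac{1}{2}} = \frac{11 + b}{- \frac{1}{2} + b}$)
$q{\left(j,m \right)} = - \frac{10}{13} - j$ ($q{\left(j,m \right)} = \frac{2 \left(11 - 6\right)}{-1 + 2 \left(-6\right)} - j = 2 \frac{1}{-1 - 12} \cdot 5 - j = 2 \frac{1}{-13} \cdot 5 - j = 2 \left(- \frac{1}{13}\right) 5 - j = - \frac{10}{13} - j$)
$\left(12840 + 24047\right) + q{\left(-20,- 2 \left(1 - 2\right) \right)} = \left(12840 + 24047\right) - - \frac{250}{13} = 36887 + \left(- \frac{10}{13} + 20\right) = 36887 + \frac{250}{13} = \frac{479781}{13}$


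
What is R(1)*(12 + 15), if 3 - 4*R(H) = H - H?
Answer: 81/4 ≈ 20.250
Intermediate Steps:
R(H) = ¾ (R(H) = ¾ - (H - H)/4 = ¾ - ¼*0 = ¾ + 0 = ¾)
R(1)*(12 + 15) = 3*(12 + 15)/4 = (¾)*27 = 81/4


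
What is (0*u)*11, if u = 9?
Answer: 0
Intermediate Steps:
(0*u)*11 = (0*9)*11 = 0*11 = 0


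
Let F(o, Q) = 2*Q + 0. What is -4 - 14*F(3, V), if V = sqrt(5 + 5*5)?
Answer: -4 - 28*sqrt(30) ≈ -157.36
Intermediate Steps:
V = sqrt(30) (V = sqrt(5 + 25) = sqrt(30) ≈ 5.4772)
F(o, Q) = 2*Q
-4 - 14*F(3, V) = -4 - 28*sqrt(30)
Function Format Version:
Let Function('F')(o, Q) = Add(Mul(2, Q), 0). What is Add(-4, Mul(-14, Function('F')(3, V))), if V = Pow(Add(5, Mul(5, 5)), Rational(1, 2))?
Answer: Add(-4, Mul(-28, Pow(30, Rational(1, 2)))) ≈ -157.36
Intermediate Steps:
V = Pow(30, Rational(1, 2)) (V = Pow(Add(5, 25), Rational(1, 2)) = Pow(30, Rational(1, 2)) ≈ 5.4772)
Function('F')(o, Q) = Mul(2, Q)
Add(-4, Mul(-14, Function('F')(3, V))) = Add(-4, Mul(-14, Mul(2, Pow(30, Rational(1, 2))))) = Add(-4, Mul(-28, Pow(30, Rational(1, 2))))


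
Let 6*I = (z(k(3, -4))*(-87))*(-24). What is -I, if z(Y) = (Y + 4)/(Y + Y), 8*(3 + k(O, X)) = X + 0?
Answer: 174/7 ≈ 24.857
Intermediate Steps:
k(O, X) = -3 + X/8 (k(O, X) = -3 + (X + 0)/8 = -3 + X/8)
z(Y) = (4 + Y)/(2*Y) (z(Y) = (4 + Y)/((2*Y)) = (4 + Y)*(1/(2*Y)) = (4 + Y)/(2*Y))
I = -174/7 (I = ((((4 + (-3 + (⅛)*(-4)))/(2*(-3 + (⅛)*(-4))))*(-87))*(-24))/6 = ((((4 + (-3 - ½))/(2*(-3 - ½)))*(-87))*(-24))/6 = ((((4 - 7/2)/(2*(-7/2)))*(-87))*(-24))/6 = ((((½)*(-2/7)*(½))*(-87))*(-24))/6 = (-1/14*(-87)*(-24))/6 = ((87/14)*(-24))/6 = (⅙)*(-1044/7) = -174/7 ≈ -24.857)
-I = -1*(-174/7) = 174/7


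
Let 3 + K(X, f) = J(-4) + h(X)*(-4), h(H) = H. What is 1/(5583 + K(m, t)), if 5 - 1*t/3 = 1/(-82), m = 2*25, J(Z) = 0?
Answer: 1/5380 ≈ 0.00018587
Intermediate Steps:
m = 50
t = 1233/82 (t = 15 - 3/(-82) = 15 - 3*(-1/82) = 15 + 3/82 = 1233/82 ≈ 15.037)
K(X, f) = -3 - 4*X (K(X, f) = -3 + (0 + X*(-4)) = -3 + (0 - 4*X) = -3 - 4*X)
1/(5583 + K(m, t)) = 1/(5583 + (-3 - 4*50)) = 1/(5583 + (-3 - 200)) = 1/(5583 - 203) = 1/5380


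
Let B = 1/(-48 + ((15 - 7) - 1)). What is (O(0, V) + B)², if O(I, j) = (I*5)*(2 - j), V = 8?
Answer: 1/1681 ≈ 0.00059488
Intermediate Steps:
B = -1/41 (B = 1/(-48 + (8 - 1)) = 1/(-48 + 7) = 1/(-41) = -1/41 ≈ -0.024390)
O(I, j) = 5*I*(2 - j) (O(I, j) = (5*I)*(2 - j) = 5*I*(2 - j))
(O(0, V) + B)² = (5*0*(2 - 1*8) - 1/41)² = (5*0*(2 - 8) - 1/41)² = (5*0*(-6) - 1/41)² = (0 - 1/41)² = (-1/41)² = 1/1681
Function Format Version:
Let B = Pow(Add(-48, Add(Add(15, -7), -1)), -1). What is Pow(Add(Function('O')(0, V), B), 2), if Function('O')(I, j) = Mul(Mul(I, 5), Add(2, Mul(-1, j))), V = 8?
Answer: Rational(1, 1681) ≈ 0.00059488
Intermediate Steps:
B = Rational(-1, 41) (B = Pow(Add(-48, Add(8, -1)), -1) = Pow(Add(-48, 7), -1) = Pow(-41, -1) = Rational(-1, 41) ≈ -0.024390)
Function('O')(I, j) = Mul(5, I, Add(2, Mul(-1, j))) (Function('O')(I, j) = Mul(Mul(5, I), Add(2, Mul(-1, j))) = Mul(5, I, Add(2, Mul(-1, j))))
Pow(Add(Function('O')(0, V), B), 2) = Pow(Add(Mul(5, 0, Add(2, Mul(-1, 8))), Rational(-1, 41)), 2) = Pow(Add(Mul(5, 0, Add(2, -8)), Rational(-1, 41)), 2) = Pow(Add(Mul(5, 0, -6), Rational(-1, 41)), 2) = Pow(Add(0, Rational(-1, 41)), 2) = Pow(Rational(-1, 41), 2) = Rational(1, 1681)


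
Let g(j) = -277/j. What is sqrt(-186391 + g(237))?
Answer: 4*I*sqrt(654341358)/237 ≈ 431.73*I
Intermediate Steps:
sqrt(-186391 + g(237)) = sqrt(-186391 - 277/237) = sqrt(-44174944/237) = 4*I*sqrt(654341358)/237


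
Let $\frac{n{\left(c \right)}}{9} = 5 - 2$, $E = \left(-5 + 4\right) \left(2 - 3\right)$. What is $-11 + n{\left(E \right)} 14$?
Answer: $367$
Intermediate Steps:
$E = 1$ ($E = \left(-1\right) \left(-1\right) = 1$)
$n{\left(c \right)} = 27$ ($n{\left(c \right)} = 9 \left(5 - 2\right) = 9 \cdot 3 = 27$)
$-11 + n{\left(E \right)} 14 = -11 + 27 \cdot 14 = -11 + 378 = 367$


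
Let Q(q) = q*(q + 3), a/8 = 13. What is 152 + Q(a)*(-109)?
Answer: -1212800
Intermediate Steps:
a = 104 (a = 8*13 = 104)
Q(q) = q*(3 + q)
152 + Q(a)*(-109) = 152 + (104*(3 + 104))*(-109) = 152 + (104*107)*(-109) = 152 + 11128*(-109) = 152 - 1212952 = -1212800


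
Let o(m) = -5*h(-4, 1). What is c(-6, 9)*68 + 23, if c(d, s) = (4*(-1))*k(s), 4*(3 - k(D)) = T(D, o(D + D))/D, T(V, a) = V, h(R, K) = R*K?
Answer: -725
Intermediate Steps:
h(R, K) = K*R
o(m) = 20 (o(m) = -5*(-4) = 20)
k(D) = 11/4 (k(D) = 3 - D/(4*D) = 3 - ¼*1 = 3 - ¼ = 11/4)
c(d, s) = -11 (c(d, s) = (4*(-1))*(11/4) = -4*11/4 = -11)
c(-6, 9)*68 + 23 = -11*68 + 23 = -748 + 23 = -725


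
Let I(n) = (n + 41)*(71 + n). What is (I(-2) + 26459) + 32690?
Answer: 61840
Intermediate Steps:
I(n) = (41 + n)*(71 + n)
(I(-2) + 26459) + 32690 = ((2911 + (-2)² + 112*(-2)) + 26459) + 32690 = ((2911 + 4 - 224) + 26459) + 32690 = (2691 + 26459) + 32690 = 29150 + 32690 = 61840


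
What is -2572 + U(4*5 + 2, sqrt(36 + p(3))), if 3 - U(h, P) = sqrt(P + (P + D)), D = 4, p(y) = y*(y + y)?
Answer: -2569 - sqrt(4 + 6*sqrt(6)) ≈ -2573.3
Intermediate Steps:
p(y) = 2*y**2 (p(y) = y*(2*y) = 2*y**2)
U(h, P) = 3 - sqrt(4 + 2*P) (U(h, P) = 3 - sqrt(P + (P + 4)) = 3 - sqrt(P + (4 + P)) = 3 - sqrt(4 + 2*P))
-2572 + U(4*5 + 2, sqrt(36 + p(3))) = -2572 + (3 - sqrt(4 + 2*sqrt(36 + 2*3**2))) = -2572 + (3 - sqrt(4 + 2*sqrt(36 + 2*9))) = -2572 + (3 - sqrt(4 + 2*sqrt(36 + 18))) = -2572 + (3 - sqrt(4 + 2*sqrt(54))) = -2572 + (3 - sqrt(4 + 2*(3*sqrt(6)))) = -2572 + (3 - sqrt(4 + 6*sqrt(6))) = -2569 - sqrt(4 + 6*sqrt(6))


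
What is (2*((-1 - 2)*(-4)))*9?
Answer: 216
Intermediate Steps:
(2*((-1 - 2)*(-4)))*9 = (2*(-3*(-4)))*9 = (2*12)*9 = 24*9 = 216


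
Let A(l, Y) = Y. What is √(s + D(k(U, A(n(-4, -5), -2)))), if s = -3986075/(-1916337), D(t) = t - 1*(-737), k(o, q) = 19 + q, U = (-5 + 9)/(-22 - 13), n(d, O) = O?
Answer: √2776588676174301/1916337 ≈ 27.497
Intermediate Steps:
U = -4/35 (U = 4/(-35) = 4*(-1/35) = -4/35 ≈ -0.11429)
D(t) = 737 + t (D(t) = t + 737 = 737 + t)
s = 3986075/1916337 (s = -3986075*(-1/1916337) = 3986075/1916337 ≈ 2.0800)
√(s + D(k(U, A(n(-4, -5), -2)))) = √(3986075/1916337 + (737 + (19 - 2))) = √(3986075/1916337 + (737 + 17)) = √(3986075/1916337 + 754) = √(1448904173/1916337) = √2776588676174301/1916337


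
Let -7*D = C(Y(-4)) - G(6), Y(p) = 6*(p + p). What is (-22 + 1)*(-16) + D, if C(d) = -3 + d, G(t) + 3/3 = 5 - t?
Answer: 343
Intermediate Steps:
G(t) = 4 - t (G(t) = -1 + (5 - t) = 4 - t)
Y(p) = 12*p (Y(p) = 6*(2*p) = 12*p)
D = 7 (D = -((-3 + 12*(-4)) - (4 - 1*6))/7 = -((-3 - 48) - (4 - 6))/7 = -(-51 - 1*(-2))/7 = -(-51 + 2)/7 = -⅐*(-49) = 7)
(-22 + 1)*(-16) + D = (-22 + 1)*(-16) + 7 = -21*(-16) + 7 = 336 + 7 = 343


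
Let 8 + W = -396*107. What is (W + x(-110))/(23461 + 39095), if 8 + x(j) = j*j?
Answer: -2524/5213 ≈ -0.48417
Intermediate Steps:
x(j) = -8 + j² (x(j) = -8 + j*j = -8 + j²)
W = -42380 (W = -8 - 396*107 = -8 - 42372 = -42380)
(W + x(-110))/(23461 + 39095) = (-42380 + (-8 + (-110)²))/(23461 + 39095) = (-42380 + (-8 + 12100))/62556 = (-42380 + 12092)*(1/62556) = -30288*1/62556 = -2524/5213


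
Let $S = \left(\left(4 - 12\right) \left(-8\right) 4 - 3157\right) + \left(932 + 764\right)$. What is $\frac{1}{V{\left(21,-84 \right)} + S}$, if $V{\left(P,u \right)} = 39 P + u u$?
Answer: $\frac{1}{6670} \approx 0.00014993$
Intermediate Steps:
$V{\left(P,u \right)} = u^{2} + 39 P$ ($V{\left(P,u \right)} = 39 P + u^{2} = u^{2} + 39 P$)
$S = -1205$ ($S = \left(\left(4 - 12\right) \left(-8\right) 4 - 3157\right) + 1696 = \left(\left(-8\right) \left(-8\right) 4 - 3157\right) + 1696 = \left(64 \cdot 4 - 3157\right) + 1696 = \left(256 - 3157\right) + 1696 = -2901 + 1696 = -1205$)
$\frac{1}{V{\left(21,-84 \right)} + S} = \frac{1}{\left(\left(-84\right)^{2} + 39 \cdot 21\right) - 1205} = \frac{1}{\left(7056 + 819\right) - 1205} = \frac{1}{7875 - 1205} = \frac{1}{6670}$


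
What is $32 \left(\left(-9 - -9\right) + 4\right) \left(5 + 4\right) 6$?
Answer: $6912$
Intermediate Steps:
$32 \left(\left(-9 - -9\right) + 4\right) \left(5 + 4\right) 6 = 32 \left(\left(-9 + 9\right) + 4\right) 9 \cdot 6 = 32 \left(0 + 4\right) 54 = 32 \cdot 4 \cdot 54 = 128 \cdot 54 = 6912$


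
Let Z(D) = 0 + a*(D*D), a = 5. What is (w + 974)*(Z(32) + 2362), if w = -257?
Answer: 5364594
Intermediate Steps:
Z(D) = 5*D² (Z(D) = 0 + 5*(D*D) = 0 + 5*D² = 5*D²)
(w + 974)*(Z(32) + 2362) = (-257 + 974)*(5*32² + 2362) = 717*(5*1024 + 2362) = 717*(5120 + 2362) = 717*7482 = 5364594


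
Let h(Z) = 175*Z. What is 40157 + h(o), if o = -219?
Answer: 1832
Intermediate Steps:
40157 + h(o) = 40157 + 175*(-219) = 40157 - 38325 = 1832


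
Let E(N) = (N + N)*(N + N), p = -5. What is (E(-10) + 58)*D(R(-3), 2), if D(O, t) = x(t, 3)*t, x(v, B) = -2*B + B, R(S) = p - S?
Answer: -2748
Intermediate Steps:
R(S) = -5 - S
x(v, B) = -B
D(O, t) = -3*t (D(O, t) = (-1*3)*t = -3*t)
E(N) = 4*N**2 (E(N) = (2*N)*(2*N) = 4*N**2)
(E(-10) + 58)*D(R(-3), 2) = (4*(-10)**2 + 58)*(-3*2) = (4*100 + 58)*(-6) = (400 + 58)*(-6) = 458*(-6) = -2748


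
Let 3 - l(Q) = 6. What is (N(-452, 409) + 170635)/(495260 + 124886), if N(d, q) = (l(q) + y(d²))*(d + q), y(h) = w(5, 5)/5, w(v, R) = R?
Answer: 170721/620146 ≈ 0.27529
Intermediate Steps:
l(Q) = -3 (l(Q) = 3 - 1*6 = 3 - 6 = -3)
y(h) = 1 (y(h) = 5/5 = 5*(⅕) = 1)
N(d, q) = -2*d - 2*q (N(d, q) = (-3 + 1)*(d + q) = -2*(d + q) = -2*d - 2*q)
(N(-452, 409) + 170635)/(495260 + 124886) = ((-2*(-452) - 2*409) + 170635)/(495260 + 124886) = ((904 - 818) + 170635)/620146 = (86 + 170635)*(1/620146) = 170721*(1/620146) = 170721/620146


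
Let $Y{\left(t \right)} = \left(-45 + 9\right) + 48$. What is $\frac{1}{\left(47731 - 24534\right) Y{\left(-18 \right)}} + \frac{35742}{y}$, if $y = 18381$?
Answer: $\frac{3316434823}{1705536228} \approx 1.9445$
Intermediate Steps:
$Y{\left(t \right)} = 12$ ($Y{\left(t \right)} = -36 + 48 = 12$)
$\frac{1}{\left(47731 - 24534\right) Y{\left(-18 \right)}} + \frac{35742}{y} = \frac{1}{\left(47731 - 24534\right) 12} + \frac{35742}{18381} = \frac{1}{23197} \cdot \frac{1}{12} + 35742 \cdot \frac{1}{18381} = \frac{1}{23197} \cdot \frac{1}{12} + \frac{11914}{6127} = \frac{1}{278364} + \frac{11914}{6127} = \frac{3316434823}{1705536228}$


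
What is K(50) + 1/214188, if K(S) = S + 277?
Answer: 70039477/214188 ≈ 327.00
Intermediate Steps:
K(S) = 277 + S
K(50) + 1/214188 = (277 + 50) + 1/214188 = 327 + 1/214188 = 70039477/214188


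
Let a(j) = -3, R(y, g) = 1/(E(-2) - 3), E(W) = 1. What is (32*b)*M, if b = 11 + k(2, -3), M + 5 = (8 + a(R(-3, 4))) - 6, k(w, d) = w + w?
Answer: -2880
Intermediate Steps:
k(w, d) = 2*w
R(y, g) = -½ (R(y, g) = 1/(1 - 3) = 1/(-2) = -½)
M = -6 (M = -5 + ((8 - 3) - 6) = -5 + (5 - 6) = -5 - 1 = -6)
b = 15 (b = 11 + 2*2 = 11 + 4 = 15)
(32*b)*M = (32*15)*(-6) = 480*(-6) = -2880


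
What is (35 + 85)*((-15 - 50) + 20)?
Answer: -5400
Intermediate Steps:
(35 + 85)*((-15 - 50) + 20) = 120*(-65 + 20) = 120*(-45) = -5400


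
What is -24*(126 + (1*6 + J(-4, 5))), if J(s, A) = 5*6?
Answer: -3888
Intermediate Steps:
J(s, A) = 30
-24*(126 + (1*6 + J(-4, 5))) = -24*(126 + (1*6 + 30)) = -24*(126 + (6 + 30)) = -24*(126 + 36) = -24*162 = -3888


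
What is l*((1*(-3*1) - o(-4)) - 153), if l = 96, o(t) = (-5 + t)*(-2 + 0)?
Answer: -16704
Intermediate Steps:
o(t) = 10 - 2*t (o(t) = (-5 + t)*(-2) = 10 - 2*t)
l*((1*(-3*1) - o(-4)) - 153) = 96*((1*(-3*1) - (10 - 2*(-4))) - 153) = 96*((1*(-3) - (10 + 8)) - 153) = 96*((-3 - 1*18) - 153) = 96*((-3 - 18) - 153) = 96*(-21 - 153) = 96*(-174) = -16704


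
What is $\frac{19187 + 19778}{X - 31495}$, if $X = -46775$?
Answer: $- \frac{7793}{15654} \approx -0.49783$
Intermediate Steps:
$\frac{19187 + 19778}{X - 31495} = \frac{19187 + 19778}{-46775 - 31495} = \frac{38965}{-78270} = 38965 \left(- \frac{1}{78270}\right) = - \frac{7793}{15654}$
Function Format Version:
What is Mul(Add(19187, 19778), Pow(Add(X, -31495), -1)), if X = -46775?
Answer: Rational(-7793, 15654) ≈ -0.49783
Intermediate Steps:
Mul(Add(19187, 19778), Pow(Add(X, -31495), -1)) = Mul(Add(19187, 19778), Pow(Add(-46775, -31495), -1)) = Mul(38965, Pow(-78270, -1)) = Mul(38965, Rational(-1, 78270)) = Rational(-7793, 15654)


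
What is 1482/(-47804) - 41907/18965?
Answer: -53458641/23857970 ≈ -2.2407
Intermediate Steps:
1482/(-47804) - 41907/18965 = 1482*(-1/47804) - 41907*1/18965 = -39/1258 - 41907/18965 = -53458641/23857970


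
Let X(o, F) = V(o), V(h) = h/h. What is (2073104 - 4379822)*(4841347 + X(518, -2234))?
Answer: -11167624575864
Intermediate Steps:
V(h) = 1
X(o, F) = 1
(2073104 - 4379822)*(4841347 + X(518, -2234)) = (2073104 - 4379822)*(4841347 + 1) = -2306718*4841348 = -11167624575864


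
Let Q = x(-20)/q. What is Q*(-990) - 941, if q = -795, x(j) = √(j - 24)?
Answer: -941 + 132*I*√11/53 ≈ -941.0 + 8.2603*I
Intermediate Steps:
x(j) = √(-24 + j)
Q = -2*I*√11/795 (Q = √(-24 - 20)/(-795) = √(-44)*(-1/795) = (2*I*√11)*(-1/795) = -2*I*√11/795 ≈ -0.0083437*I)
Q*(-990) - 941 = -2*I*√11/795*(-990) - 941 = 132*I*√11/53 - 941 = -941 + 132*I*√11/53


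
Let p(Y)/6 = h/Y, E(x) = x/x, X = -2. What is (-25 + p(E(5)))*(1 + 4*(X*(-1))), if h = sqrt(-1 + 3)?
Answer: -225 + 54*sqrt(2) ≈ -148.63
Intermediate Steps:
E(x) = 1
h = sqrt(2) ≈ 1.4142
p(Y) = 6*sqrt(2)/Y (p(Y) = 6*(sqrt(2)/Y) = 6*sqrt(2)/Y)
(-25 + p(E(5)))*(1 + 4*(X*(-1))) = (-25 + 6*sqrt(2)/1)*(1 + 4*(-2*(-1))) = (-25 + 6*sqrt(2)*1)*(1 + 4*2) = (-25 + 6*sqrt(2))*(1 + 8) = (-25 + 6*sqrt(2))*9 = -225 + 54*sqrt(2)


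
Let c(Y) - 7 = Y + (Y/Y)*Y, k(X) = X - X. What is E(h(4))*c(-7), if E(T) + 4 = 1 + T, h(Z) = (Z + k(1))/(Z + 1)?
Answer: 77/5 ≈ 15.400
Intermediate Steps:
k(X) = 0
c(Y) = 7 + 2*Y (c(Y) = 7 + (Y + (Y/Y)*Y) = 7 + (Y + 1*Y) = 7 + (Y + Y) = 7 + 2*Y)
h(Z) = Z/(1 + Z) (h(Z) = (Z + 0)/(Z + 1) = Z/(1 + Z))
E(T) = -3 + T (E(T) = -4 + (1 + T) = -3 + T)
E(h(4))*c(-7) = (-3 + 4/(1 + 4))*(7 + 2*(-7)) = (-3 + 4/5)*(7 - 14) = (-3 + 4*(1/5))*(-7) = (-3 + 4/5)*(-7) = -11/5*(-7) = 77/5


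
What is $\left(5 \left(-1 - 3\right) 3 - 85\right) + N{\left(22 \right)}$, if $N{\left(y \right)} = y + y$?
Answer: $-101$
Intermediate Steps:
$N{\left(y \right)} = 2 y$
$\left(5 \left(-1 - 3\right) 3 - 85\right) + N{\left(22 \right)} = \left(5 \left(-1 - 3\right) 3 - 85\right) + 2 \cdot 22 = \left(5 \left(-4\right) 3 - 85\right) + 44 = \left(\left(-20\right) 3 - 85\right) + 44 = \left(-60 - 85\right) + 44 = -145 + 44 = -101$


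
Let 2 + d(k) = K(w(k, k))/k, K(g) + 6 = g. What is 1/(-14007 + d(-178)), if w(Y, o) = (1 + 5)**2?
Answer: -89/1246816 ≈ -7.1382e-5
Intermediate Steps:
w(Y, o) = 36 (w(Y, o) = 6**2 = 36)
K(g) = -6 + g
d(k) = -2 + 30/k (d(k) = -2 + (-6 + 36)/k = -2 + 30/k)
1/(-14007 + d(-178)) = 1/(-14007 + (-2 + 30/(-178))) = 1/(-14007 + (-2 + 30*(-1/178))) = 1/(-14007 + (-2 - 15/89)) = 1/(-14007 - 193/89) = 1/(-1246816/89) = -89/1246816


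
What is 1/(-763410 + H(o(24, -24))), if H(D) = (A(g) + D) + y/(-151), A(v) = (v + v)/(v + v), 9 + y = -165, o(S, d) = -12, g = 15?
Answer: -151/115276397 ≈ -1.3099e-6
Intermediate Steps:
y = -174 (y = -9 - 165 = -174)
A(v) = 1 (A(v) = (2*v)/((2*v)) = (2*v)*(1/(2*v)) = 1)
H(D) = 325/151 + D (H(D) = (1 + D) - 174/(-151) = (1 + D) - 174*(-1/151) = (1 + D) + 174/151 = 325/151 + D)
1/(-763410 + H(o(24, -24))) = 1/(-763410 + (325/151 - 12)) = 1/(-763410 - 1487/151) = 1/(-115276397/151) = -151/115276397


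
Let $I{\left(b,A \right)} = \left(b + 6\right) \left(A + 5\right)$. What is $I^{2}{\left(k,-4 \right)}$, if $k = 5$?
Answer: $121$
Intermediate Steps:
$I{\left(b,A \right)} = \left(5 + A\right) \left(6 + b\right)$ ($I{\left(b,A \right)} = \left(6 + b\right) \left(5 + A\right) = \left(5 + A\right) \left(6 + b\right)$)
$I^{2}{\left(k,-4 \right)} = \left(30 + 5 \cdot 5 + 6 \left(-4\right) - 20\right)^{2} = \left(30 + 25 - 24 - 20\right)^{2} = 11^{2} = 121$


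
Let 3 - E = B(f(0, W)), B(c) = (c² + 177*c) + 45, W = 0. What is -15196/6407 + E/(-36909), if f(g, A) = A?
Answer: -186866690/78825321 ≈ -2.3706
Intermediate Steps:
B(c) = 45 + c² + 177*c
E = -42 (E = 3 - (45 + 0² + 177*0) = 3 - (45 + 0 + 0) = 3 - 1*45 = 3 - 45 = -42)
-15196/6407 + E/(-36909) = -15196/6407 - 42/(-36909) = -15196*1/6407 - 42*(-1/36909) = -15196/6407 + 14/12303 = -186866690/78825321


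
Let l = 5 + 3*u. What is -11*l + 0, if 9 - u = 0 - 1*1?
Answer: -385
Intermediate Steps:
u = 10 (u = 9 - (0 - 1*1) = 9 - (0 - 1) = 9 - 1*(-1) = 9 + 1 = 10)
l = 35 (l = 5 + 3*10 = 5 + 30 = 35)
-11*l + 0 = -11*35 + 0 = -385 + 0 = -385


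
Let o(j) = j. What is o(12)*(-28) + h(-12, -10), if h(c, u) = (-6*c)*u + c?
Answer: -1068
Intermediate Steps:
h(c, u) = c - 6*c*u (h(c, u) = -6*c*u + c = c - 6*c*u)
o(12)*(-28) + h(-12, -10) = 12*(-28) - 12*(1 - 6*(-10)) = -336 - 12*(1 + 60) = -336 - 12*61 = -336 - 732 = -1068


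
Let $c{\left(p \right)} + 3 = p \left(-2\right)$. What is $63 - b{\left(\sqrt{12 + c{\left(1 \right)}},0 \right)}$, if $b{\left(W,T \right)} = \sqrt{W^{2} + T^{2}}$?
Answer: $63 - \sqrt{7} \approx 60.354$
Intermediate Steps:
$c{\left(p \right)} = -3 - 2 p$ ($c{\left(p \right)} = -3 + p \left(-2\right) = -3 - 2 p$)
$b{\left(W,T \right)} = \sqrt{T^{2} + W^{2}}$
$63 - b{\left(\sqrt{12 + c{\left(1 \right)}},0 \right)} = 63 - \sqrt{0^{2} + \left(\sqrt{12 - 5}\right)^{2}} = 63 - \sqrt{0 + \left(\sqrt{12 - 5}\right)^{2}} = 63 - \sqrt{0 + \left(\sqrt{7}\right)^{2}} = 63 - \sqrt{0 + 7} = 63 - \sqrt{7}$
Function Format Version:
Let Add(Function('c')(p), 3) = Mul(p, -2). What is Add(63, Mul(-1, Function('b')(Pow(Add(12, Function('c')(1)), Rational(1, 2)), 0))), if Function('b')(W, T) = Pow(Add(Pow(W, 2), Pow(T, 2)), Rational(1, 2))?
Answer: Add(63, Mul(-1, Pow(7, Rational(1, 2)))) ≈ 60.354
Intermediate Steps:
Function('c')(p) = Add(-3, Mul(-2, p)) (Function('c')(p) = Add(-3, Mul(p, -2)) = Add(-3, Mul(-2, p)))
Function('b')(W, T) = Pow(Add(Pow(T, 2), Pow(W, 2)), Rational(1, 2))
Add(63, Mul(-1, Function('b')(Pow(Add(12, Function('c')(1)), Rational(1, 2)), 0))) = Add(63, Mul(-1, Pow(Add(Pow(0, 2), Pow(Pow(Add(12, Add(-3, Mul(-2, 1))), Rational(1, 2)), 2)), Rational(1, 2)))) = Add(63, Mul(-1, Pow(Add(0, Pow(Pow(Add(12, Add(-3, -2)), Rational(1, 2)), 2)), Rational(1, 2)))) = Add(63, Mul(-1, Pow(Add(0, Pow(Pow(Add(12, -5), Rational(1, 2)), 2)), Rational(1, 2)))) = Add(63, Mul(-1, Pow(Add(0, Pow(Pow(7, Rational(1, 2)), 2)), Rational(1, 2)))) = Add(63, Mul(-1, Pow(Add(0, 7), Rational(1, 2)))) = Add(63, Mul(-1, Pow(7, Rational(1, 2))))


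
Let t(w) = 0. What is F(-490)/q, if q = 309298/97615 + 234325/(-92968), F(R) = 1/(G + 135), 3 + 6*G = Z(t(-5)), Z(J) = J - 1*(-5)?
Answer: 648219380/56851422027 ≈ 0.011402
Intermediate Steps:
Z(J) = 5 + J (Z(J) = J + 5 = 5 + J)
G = 1/3 (G = -1/2 + (5 + 0)/6 = -1/2 + (1/6)*5 = -1/2 + 5/6 = 1/3 ≈ 0.33333)
F(R) = 3/406 (F(R) = 1/(1/3 + 135) = 1/(406/3) = 3/406)
q = 5881181589/9075071320 (q = 309298*(1/97615) + 234325*(-1/92968) = 309298/97615 - 234325/92968 = 5881181589/9075071320 ≈ 0.64806)
F(-490)/q = 3/(406*(5881181589/9075071320)) = (3/406)*(9075071320/5881181589) = 648219380/56851422027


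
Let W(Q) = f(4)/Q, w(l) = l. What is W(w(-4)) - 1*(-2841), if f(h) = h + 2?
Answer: 5679/2 ≈ 2839.5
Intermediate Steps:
f(h) = 2 + h
W(Q) = 6/Q (W(Q) = (2 + 4)/Q = 6/Q)
W(w(-4)) - 1*(-2841) = 6/(-4) - 1*(-2841) = 6*(-¼) + 2841 = -3/2 + 2841 = 5679/2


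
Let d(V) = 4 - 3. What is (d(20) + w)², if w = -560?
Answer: 312481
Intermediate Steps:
d(V) = 1
(d(20) + w)² = (1 - 560)² = (-559)² = 312481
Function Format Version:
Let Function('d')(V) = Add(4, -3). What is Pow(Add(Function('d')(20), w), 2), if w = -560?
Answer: 312481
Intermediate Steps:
Function('d')(V) = 1
Pow(Add(Function('d')(20), w), 2) = Pow(Add(1, -560), 2) = Pow(-559, 2) = 312481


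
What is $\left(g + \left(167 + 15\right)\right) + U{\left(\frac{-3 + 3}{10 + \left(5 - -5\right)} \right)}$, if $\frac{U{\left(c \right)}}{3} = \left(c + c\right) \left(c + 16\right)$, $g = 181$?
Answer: $363$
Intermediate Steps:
$U{\left(c \right)} = 6 c \left(16 + c\right)$ ($U{\left(c \right)} = 3 \left(c + c\right) \left(c + 16\right) = 3 \cdot 2 c \left(16 + c\right) = 6 c \left(16 + c\right)$)
$\left(g + \left(167 + 15\right)\right) + U{\left(\frac{-3 + 3}{10 + \left(5 - -5\right)} \right)} = \left(181 + \left(167 + 15\right)\right) + 6 \frac{-3 + 3}{10 + \left(5 - -5\right)} \left(16 + \frac{-3 + 3}{10 + \left(5 - -5\right)}\right) = \left(181 + 182\right) + 6 \frac{0}{10 + \left(5 + 5\right)} \left(16 + \frac{0}{10 + \left(5 + 5\right)}\right) = 363 + 6 \frac{0}{10 + 10} \left(16 + \frac{0}{10 + 10}\right) = 363 + 6 \cdot \frac{0}{20} \left(16 + \frac{0}{20}\right) = 363 + 6 \cdot 0 \cdot \frac{1}{20} \left(16 + 0 \cdot \frac{1}{20}\right) = 363 + 6 \cdot 0 \left(16 + 0\right) = 363 + 6 \cdot 0 \cdot 16 = 363 + 0 = 363$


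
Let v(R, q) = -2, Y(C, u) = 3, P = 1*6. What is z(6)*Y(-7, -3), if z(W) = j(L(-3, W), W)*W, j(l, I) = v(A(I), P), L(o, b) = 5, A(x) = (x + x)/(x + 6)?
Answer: -36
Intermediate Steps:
P = 6
A(x) = 2*x/(6 + x) (A(x) = (2*x)/(6 + x) = 2*x/(6 + x))
j(l, I) = -2
z(W) = -2*W
z(6)*Y(-7, -3) = -2*6*3 = -12*3 = -36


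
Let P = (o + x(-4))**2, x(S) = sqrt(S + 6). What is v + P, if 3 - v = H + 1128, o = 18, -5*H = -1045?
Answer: -1008 + 36*sqrt(2) ≈ -957.09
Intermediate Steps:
H = 209 (H = -1/5*(-1045) = 209)
x(S) = sqrt(6 + S)
v = -1334 (v = 3 - (209 + 1128) = 3 - 1*1337 = 3 - 1337 = -1334)
P = (18 + sqrt(2))**2 (P = (18 + sqrt(6 - 4))**2 = (18 + sqrt(2))**2 ≈ 376.91)
v + P = -1334 + (18 + sqrt(2))**2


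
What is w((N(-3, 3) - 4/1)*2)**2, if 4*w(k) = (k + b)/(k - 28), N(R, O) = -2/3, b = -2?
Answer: 289/50176 ≈ 0.0057597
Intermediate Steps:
N(R, O) = -2/3 (N(R, O) = -2*1/3 = -2/3)
w(k) = (-2 + k)/(4*(-28 + k)) (w(k) = ((k - 2)/(k - 28))/4 = ((-2 + k)/(-28 + k))/4 = (-2 + k)/(4*(-28 + k)))
w((N(-3, 3) - 4/1)*2)**2 = ((-2 + (-2/3 - 4/1)*2)/(4*(-28 + (-2/3 - 4/1)*2)))**2 = ((-2 + (-2/3 - 4*1)*2)/(4*(-28 + (-2/3 - 4*1)*2)))**2 = ((-2 + (-2/3 - 4)*2)/(4*(-28 + (-2/3 - 4)*2)))**2 = ((-2 - 14/3*2)/(4*(-28 - 14/3*2)))**2 = ((-2 - 28/3)/(4*(-28 - 28/3)))**2 = ((1/4)*(-34/3)/(-112/3))**2 = ((1/4)*(-3/112)*(-34/3))**2 = (17/224)**2 = 289/50176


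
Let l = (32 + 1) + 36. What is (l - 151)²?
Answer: 6724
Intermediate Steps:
l = 69 (l = 33 + 36 = 69)
(l - 151)² = (69 - 151)² = (-82)² = 6724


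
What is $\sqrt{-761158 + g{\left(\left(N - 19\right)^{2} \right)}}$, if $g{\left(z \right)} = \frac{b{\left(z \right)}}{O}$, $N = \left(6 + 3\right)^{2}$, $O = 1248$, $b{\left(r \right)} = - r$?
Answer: $\frac{i \sqrt{18523616046}}{156} \approx 872.45 i$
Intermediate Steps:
$N = 81$ ($N = 9^{2} = 81$)
$g{\left(z \right)} = - \frac{z}{1248}$ ($g{\left(z \right)} = \frac{\left(-1\right) z}{1248} = - z \frac{1}{1248} = - \frac{z}{1248}$)
$\sqrt{-761158 + g{\left(\left(N - 19\right)^{2} \right)}} = \sqrt{-761158 - \frac{\left(81 - 19\right)^{2}}{1248}} = \sqrt{-761158 - \frac{62^{2}}{1248}} = \sqrt{-761158 - \frac{961}{312}} = \sqrt{- \frac{237482257}{312}} = \frac{i \sqrt{18523616046}}{156}$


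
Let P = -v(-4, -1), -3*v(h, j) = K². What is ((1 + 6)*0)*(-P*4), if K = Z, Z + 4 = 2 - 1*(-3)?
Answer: 0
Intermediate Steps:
Z = 1 (Z = -4 + (2 - 1*(-3)) = -4 + (2 + 3) = -4 + 5 = 1)
K = 1
v(h, j) = -⅓ (v(h, j) = -⅓*1² = -⅓*1 = -⅓)
P = ⅓ (P = -1*(-⅓) = ⅓ ≈ 0.33333)
((1 + 6)*0)*(-P*4) = ((1 + 6)*0)*(-1*⅓*4) = (7*0)*(-⅓*4) = 0*(-4/3) = 0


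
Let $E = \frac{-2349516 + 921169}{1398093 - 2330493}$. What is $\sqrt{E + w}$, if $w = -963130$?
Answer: $\frac{i \sqrt{232587434766127}}{15540} \approx 981.39 i$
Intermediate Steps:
$E = \frac{1428347}{932400}$ ($E = - \frac{1428347}{-932400} = \left(-1428347\right) \left(- \frac{1}{932400}\right) = \frac{1428347}{932400} \approx 1.5319$)
$\sqrt{E + w} = \sqrt{\frac{1428347}{932400} - 963130} = \sqrt{- \frac{898020983653}{932400}} = \frac{i \sqrt{232587434766127}}{15540}$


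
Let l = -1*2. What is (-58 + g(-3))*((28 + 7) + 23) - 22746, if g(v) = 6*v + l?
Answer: -27270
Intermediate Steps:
l = -2
g(v) = -2 + 6*v (g(v) = 6*v - 2 = -2 + 6*v)
(-58 + g(-3))*((28 + 7) + 23) - 22746 = (-58 + (-2 + 6*(-3)))*((28 + 7) + 23) - 22746 = (-58 + (-2 - 18))*(35 + 23) - 22746 = (-58 - 20)*58 - 22746 = -78*58 - 22746 = -4524 - 22746 = -27270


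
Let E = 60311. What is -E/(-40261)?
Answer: 60311/40261 ≈ 1.4980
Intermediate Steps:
-E/(-40261) = -1*60311/(-40261) = -60311*(-1/40261) = 60311/40261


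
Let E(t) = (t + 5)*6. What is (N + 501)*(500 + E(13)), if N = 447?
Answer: 576384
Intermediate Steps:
E(t) = 30 + 6*t (E(t) = (5 + t)*6 = 30 + 6*t)
(N + 501)*(500 + E(13)) = (447 + 501)*(500 + (30 + 6*13)) = 948*(500 + (30 + 78)) = 948*(500 + 108) = 948*608 = 576384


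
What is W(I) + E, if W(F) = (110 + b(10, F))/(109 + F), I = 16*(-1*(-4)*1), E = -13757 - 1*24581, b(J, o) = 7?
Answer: -6632357/173 ≈ -38337.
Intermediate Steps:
E = -38338 (E = -13757 - 24581 = -38338)
I = 64 (I = 16*(4*1) = 16*4 = 64)
W(F) = 117/(109 + F) (W(F) = (110 + 7)/(109 + F) = 117/(109 + F))
W(I) + E = 117/(109 + 64) - 38338 = 117/173 - 38338 = -6632357/173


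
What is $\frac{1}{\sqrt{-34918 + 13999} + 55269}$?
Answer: $\frac{18423}{1018227760} - \frac{i \sqrt{20919}}{3054683280} \approx 1.8093 \cdot 10^{-5} - 4.7348 \cdot 10^{-8} i$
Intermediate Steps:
$\frac{1}{\sqrt{-34918 + 13999} + 55269} = \frac{1}{\sqrt{-20919} + 55269} = \frac{1}{i \sqrt{20919} + 55269} = \frac{1}{55269 + i \sqrt{20919}}$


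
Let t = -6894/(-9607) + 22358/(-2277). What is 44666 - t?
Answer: 977274054242/21875139 ≈ 44675.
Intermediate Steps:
t = -199095668/21875139 (t = -6894*(-1/9607) + 22358*(-1/2277) = 6894/9607 - 22358/2277 = -199095668/21875139 ≈ -9.1015)
44666 - t = 44666 - 1*(-199095668/21875139) = 44666 + 199095668/21875139 = 977274054242/21875139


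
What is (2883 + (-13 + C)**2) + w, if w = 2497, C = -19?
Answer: 6404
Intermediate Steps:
(2883 + (-13 + C)**2) + w = (2883 + (-13 - 19)**2) + 2497 = (2883 + (-32)**2) + 2497 = (2883 + 1024) + 2497 = 3907 + 2497 = 6404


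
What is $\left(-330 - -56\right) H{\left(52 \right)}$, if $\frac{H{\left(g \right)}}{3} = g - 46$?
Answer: $-4932$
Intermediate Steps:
$H{\left(g \right)} = -138 + 3 g$ ($H{\left(g \right)} = 3 \left(g - 46\right) = 3 \left(-46 + g\right) = -138 + 3 g$)
$\left(-330 - -56\right) H{\left(52 \right)} = \left(-330 - -56\right) \left(-138 + 3 \cdot 52\right) = \left(-330 + 56\right) \left(-138 + 156\right) = \left(-274\right) 18 = -4932$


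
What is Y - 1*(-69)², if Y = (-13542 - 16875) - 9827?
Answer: -45005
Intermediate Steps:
Y = -40244 (Y = -30417 - 9827 = -40244)
Y - 1*(-69)² = -40244 - 1*(-69)² = -40244 - 1*4761 = -40244 - 4761 = -45005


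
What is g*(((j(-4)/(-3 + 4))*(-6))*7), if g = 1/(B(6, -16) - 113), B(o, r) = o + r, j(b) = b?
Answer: -56/41 ≈ -1.3659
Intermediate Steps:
g = -1/123 (g = 1/((6 - 16) - 113) = 1/(-10 - 113) = 1/(-123) = -1/123 ≈ -0.0081301)
g*(((j(-4)/(-3 + 4))*(-6))*7) = --4/(-3 + 4)*(-6)*7/123 = --4/1*(-6)*7/123 = --4*1*(-6)*7/123 = -(-4*(-6))*7/123 = -8*7/41 = -1/123*168 = -56/41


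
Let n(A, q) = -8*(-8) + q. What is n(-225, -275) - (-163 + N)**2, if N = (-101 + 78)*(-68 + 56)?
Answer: -12980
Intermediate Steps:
n(A, q) = 64 + q
N = 276 (N = -23*(-12) = 276)
n(-225, -275) - (-163 + N)**2 = (64 - 275) - (-163 + 276)**2 = -211 - 1*113**2 = -211 - 1*12769 = -211 - 12769 = -12980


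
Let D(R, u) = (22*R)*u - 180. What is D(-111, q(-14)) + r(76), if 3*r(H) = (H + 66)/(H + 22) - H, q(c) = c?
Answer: 4995523/147 ≈ 33983.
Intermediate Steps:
r(H) = -H/3 + (66 + H)/(3*(22 + H)) (r(H) = ((H + 66)/(H + 22) - H)/3 = ((66 + H)/(22 + H) - H)/3 = (-H + (66 + H)/(22 + H))/3 = -H/3 + (66 + H)/(3*(22 + H)))
D(R, u) = -180 + 22*R*u (D(R, u) = 22*R*u - 180 = -180 + 22*R*u)
D(-111, q(-14)) + r(76) = (-180 + 22*(-111)*(-14)) + (66 - 1*76² - 21*76)/(3*(22 + 76)) = (-180 + 34188) + (⅓)*(66 - 1*5776 - 1596)/98 = 34008 + (⅓)*(1/98)*(66 - 5776 - 1596) = 34008 + (⅓)*(1/98)*(-7306) = 34008 - 3653/147 = 4995523/147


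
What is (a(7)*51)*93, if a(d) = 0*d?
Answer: 0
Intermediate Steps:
a(d) = 0
(a(7)*51)*93 = (0*51)*93 = 0*93 = 0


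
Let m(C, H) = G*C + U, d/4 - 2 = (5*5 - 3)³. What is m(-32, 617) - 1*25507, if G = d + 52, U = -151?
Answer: -1390522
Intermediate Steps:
d = 42600 (d = 8 + 4*(5*5 - 3)³ = 8 + 4*(25 - 3)³ = 8 + 4*22³ = 8 + 4*10648 = 8 + 42592 = 42600)
G = 42652 (G = 42600 + 52 = 42652)
m(C, H) = -151 + 42652*C (m(C, H) = 42652*C - 151 = -151 + 42652*C)
m(-32, 617) - 1*25507 = (-151 + 42652*(-32)) - 1*25507 = (-151 - 1364864) - 25507 = -1365015 - 25507 = -1390522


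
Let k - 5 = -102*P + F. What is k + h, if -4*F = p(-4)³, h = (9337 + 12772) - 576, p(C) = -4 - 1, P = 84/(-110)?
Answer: 4762371/220 ≈ 21647.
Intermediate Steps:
P = -42/55 (P = 84*(-1/110) = -42/55 ≈ -0.76364)
p(C) = -5
h = 21533 (h = 22109 - 576 = 21533)
F = 125/4 (F = -¼*(-5)³ = -¼*(-125) = 125/4 ≈ 31.250)
k = 25111/220 (k = 5 + (-102*(-42/55) + 125/4) = 5 + (4284/55 + 125/4) = 5 + 24011/220 = 25111/220 ≈ 114.14)
k + h = 25111/220 + 21533 = 4762371/220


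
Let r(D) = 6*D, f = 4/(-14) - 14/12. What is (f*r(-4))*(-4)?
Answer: -976/7 ≈ -139.43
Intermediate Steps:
f = -61/42 (f = 4*(-1/14) - 14*1/12 = -2/7 - 7/6 = -61/42 ≈ -1.4524)
(f*r(-4))*(-4) = -61*(-4)/7*(-4) = -61/42*(-24)*(-4) = (244/7)*(-4) = -976/7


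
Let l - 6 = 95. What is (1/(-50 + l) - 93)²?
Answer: 22486564/2601 ≈ 8645.4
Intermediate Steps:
l = 101 (l = 6 + 95 = 101)
(1/(-50 + l) - 93)² = (1/(-50 + 101) - 93)² = (1/51 - 93)² = (-4742/51)² = 22486564/2601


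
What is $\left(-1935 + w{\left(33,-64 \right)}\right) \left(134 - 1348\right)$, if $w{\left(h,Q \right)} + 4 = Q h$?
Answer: $4917914$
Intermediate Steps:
$w{\left(h,Q \right)} = -4 + Q h$
$\left(-1935 + w{\left(33,-64 \right)}\right) \left(134 - 1348\right) = \left(-1935 - 2116\right) \left(134 - 1348\right) = \left(-1935 - 2116\right) \left(-1214\right) = \left(-4051\right) \left(-1214\right) = 4917914$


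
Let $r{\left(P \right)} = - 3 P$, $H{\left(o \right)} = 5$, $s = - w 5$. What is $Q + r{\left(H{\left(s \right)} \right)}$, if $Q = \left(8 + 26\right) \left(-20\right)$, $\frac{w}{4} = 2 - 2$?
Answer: $-695$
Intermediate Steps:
$w = 0$ ($w = 4 \left(2 - 2\right) = 4 \cdot 0 = 0$)
$s = 0$ ($s = \left(-1\right) 0 \cdot 5 = 0 \cdot 5 = 0$)
$Q = -680$ ($Q = 34 \left(-20\right) = -680$)
$Q + r{\left(H{\left(s \right)} \right)} = -680 - 15 = -695$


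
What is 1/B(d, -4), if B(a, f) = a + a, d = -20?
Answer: -1/40 ≈ -0.025000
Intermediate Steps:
B(a, f) = 2*a
1/B(d, -4) = 1/(2*(-20)) = 1/(-40) = -1/40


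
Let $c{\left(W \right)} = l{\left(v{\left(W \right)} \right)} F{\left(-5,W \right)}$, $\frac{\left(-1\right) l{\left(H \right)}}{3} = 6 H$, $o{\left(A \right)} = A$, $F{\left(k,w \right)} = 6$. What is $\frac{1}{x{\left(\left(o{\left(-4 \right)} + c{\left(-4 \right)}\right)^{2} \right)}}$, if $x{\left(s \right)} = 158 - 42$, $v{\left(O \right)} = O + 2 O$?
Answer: $\frac{1}{116} \approx 0.0086207$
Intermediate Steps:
$v{\left(O \right)} = 3 O$
$l{\left(H \right)} = - 18 H$ ($l{\left(H \right)} = - 3 \cdot 6 H = - 18 H$)
$c{\left(W \right)} = - 324 W$ ($c{\left(W \right)} = - 18 \cdot 3 W 6 = - 54 W 6 = - 324 W$)
$x{\left(s \right)} = 116$ ($x{\left(s \right)} = 158 - 42 = 116$)
$\frac{1}{x{\left(\left(o{\left(-4 \right)} + c{\left(-4 \right)}\right)^{2} \right)}} = \frac{1}{116}$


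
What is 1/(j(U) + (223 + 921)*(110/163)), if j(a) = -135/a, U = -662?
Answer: 107906/83328085 ≈ 0.0012950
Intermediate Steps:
1/(j(U) + (223 + 921)*(110/163)) = 1/(-135/(-662) + (223 + 921)*(110/163)) = 1/(-135*(-1/662) + 1144*(110*(1/163))) = 1/(135/662 + 1144*(110/163)) = 1/(135/662 + 125840/163) = 1/(83328085/107906) = 107906/83328085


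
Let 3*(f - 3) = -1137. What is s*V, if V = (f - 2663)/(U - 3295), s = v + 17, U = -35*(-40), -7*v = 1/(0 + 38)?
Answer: 13739319/504070 ≈ 27.257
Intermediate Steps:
f = -376 (f = 3 + (⅓)*(-1137) = 3 - 379 = -376)
v = -1/266 (v = -1/(7*(0 + 38)) = -⅐/38 = -⅐*1/38 = -1/266 ≈ -0.0037594)
U = 1400
s = 4521/266 (s = -1/266 + 17 = 4521/266 ≈ 16.996)
V = 3039/1895 (V = (-376 - 2663)/(1400 - 3295) = -3039/(-1895) = -3039*(-1/1895) = 3039/1895 ≈ 1.6037)
s*V = (4521/266)*(3039/1895) = 13739319/504070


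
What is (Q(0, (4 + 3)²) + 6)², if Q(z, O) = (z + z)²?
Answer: 36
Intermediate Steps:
Q(z, O) = 4*z² (Q(z, O) = (2*z)² = 4*z²)
(Q(0, (4 + 3)²) + 6)² = (4*0² + 6)² = (4*0 + 6)² = (0 + 6)² = 6² = 36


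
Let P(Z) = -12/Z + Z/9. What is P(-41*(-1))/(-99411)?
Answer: -121/2821743 ≈ -4.2881e-5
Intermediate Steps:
P(Z) = -12/Z + Z/9 (P(Z) = -12/Z + Z*(⅑) = -12/Z + Z/9)
P(-41*(-1))/(-99411) = (-12/((-41*(-1))) + (-41*(-1))/9)/(-99411) = (-12/41 + (⅑)*41)*(-1/99411) = (-12*1/41 + 41/9)*(-1/99411) = (-12/41 + 41/9)*(-1/99411) = (1573/369)*(-1/99411) = -121/2821743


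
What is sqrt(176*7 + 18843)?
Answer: 5*sqrt(803) ≈ 141.69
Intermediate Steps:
sqrt(176*7 + 18843) = sqrt(1232 + 18843) = sqrt(20075) = 5*sqrt(803)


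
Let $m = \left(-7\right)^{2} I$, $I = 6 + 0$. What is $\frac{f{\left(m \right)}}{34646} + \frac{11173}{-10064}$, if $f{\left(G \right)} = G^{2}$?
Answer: $\frac{14199769}{10255216} \approx 1.3846$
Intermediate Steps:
$I = 6$
$m = 294$ ($m = \left(-7\right)^{2} \cdot 6 = 49 \cdot 6 = 294$)
$\frac{f{\left(m \right)}}{34646} + \frac{11173}{-10064} = \frac{294^{2}}{34646} + \frac{11173}{-10064} = 86436 \cdot \frac{1}{34646} + 11173 \left(- \frac{1}{10064}\right) = \frac{43218}{17323} - \frac{11173}{10064} = \frac{14199769}{10255216}$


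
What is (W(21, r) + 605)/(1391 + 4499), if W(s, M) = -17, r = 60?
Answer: 294/2945 ≈ 0.099830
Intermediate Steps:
(W(21, r) + 605)/(1391 + 4499) = (-17 + 605)/(1391 + 4499) = 588/5890 = 588*(1/5890) = 294/2945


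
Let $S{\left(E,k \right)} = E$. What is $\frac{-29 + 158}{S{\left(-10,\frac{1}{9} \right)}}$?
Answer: $- \frac{129}{10} \approx -12.9$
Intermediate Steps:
$\frac{-29 + 158}{S{\left(-10,\frac{1}{9} \right)}} = \frac{-29 + 158}{-10} = \left(- \frac{1}{10}\right) 129 = - \frac{129}{10}$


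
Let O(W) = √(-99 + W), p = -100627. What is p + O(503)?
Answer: -100627 + 2*√101 ≈ -1.0061e+5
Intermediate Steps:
p + O(503) = -100627 + √(-99 + 503) = -100627 + √404 = -100627 + 2*√101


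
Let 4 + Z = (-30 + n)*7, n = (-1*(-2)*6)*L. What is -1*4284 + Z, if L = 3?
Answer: -4246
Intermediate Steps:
n = 36 (n = (-1*(-2)*6)*3 = (2*6)*3 = 12*3 = 36)
Z = 38 (Z = -4 + (-30 + 36)*7 = -4 + 6*7 = -4 + 42 = 38)
-1*4284 + Z = -1*4284 + 38 = -4284 + 38 = -4246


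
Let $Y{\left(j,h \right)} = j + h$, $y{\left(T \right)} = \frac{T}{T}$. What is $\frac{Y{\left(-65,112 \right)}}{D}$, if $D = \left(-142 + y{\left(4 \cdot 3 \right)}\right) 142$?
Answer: $- \frac{1}{426} \approx -0.0023474$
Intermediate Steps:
$y{\left(T \right)} = 1$
$Y{\left(j,h \right)} = h + j$
$D = -20022$ ($D = \left(-142 + 1\right) 142 = \left(-141\right) 142 = -20022$)
$\frac{Y{\left(-65,112 \right)}}{D} = \frac{112 - 65}{-20022} = 47 \left(- \frac{1}{20022}\right) = - \frac{1}{426}$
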